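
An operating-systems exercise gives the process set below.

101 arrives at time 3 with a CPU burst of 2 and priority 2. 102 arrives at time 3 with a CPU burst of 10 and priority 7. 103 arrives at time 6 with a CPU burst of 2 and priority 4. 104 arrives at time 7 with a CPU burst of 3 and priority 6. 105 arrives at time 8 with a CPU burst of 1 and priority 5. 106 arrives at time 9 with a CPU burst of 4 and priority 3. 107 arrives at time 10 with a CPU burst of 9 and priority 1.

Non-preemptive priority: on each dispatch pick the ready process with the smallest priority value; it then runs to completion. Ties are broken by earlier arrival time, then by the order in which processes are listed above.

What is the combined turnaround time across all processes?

Gantt: | idle 0-3 | 101 3-5 | 102 5-15 | 107 15-24 | 106 24-28 | 103 28-30 | 105 30-31 | 104 31-34 |
Completion: 101=5  102=15  103=30  104=34  105=31  106=28  107=24
Turnaround (C−A): 101=2  102=12  103=24  104=27  105=23  106=19  107=14
Turnaround = completion − arrival: 101=2, 102=12, 103=24, 104=27, 105=23, 106=19, 107=14
Total turnaround = 2 + 12 + 24 + 27 + 23 + 19 + 14 = 121

121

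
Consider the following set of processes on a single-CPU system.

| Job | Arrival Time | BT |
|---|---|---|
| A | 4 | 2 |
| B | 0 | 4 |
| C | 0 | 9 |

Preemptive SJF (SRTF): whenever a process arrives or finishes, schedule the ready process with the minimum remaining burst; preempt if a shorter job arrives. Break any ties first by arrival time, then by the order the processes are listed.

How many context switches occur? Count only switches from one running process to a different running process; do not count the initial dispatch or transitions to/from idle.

2

Gantt: | B 0-4 | A 4-6 | C 6-15 |
Completion: A=6  B=4  C=15
Turnaround (C−A): A=2  B=4  C=15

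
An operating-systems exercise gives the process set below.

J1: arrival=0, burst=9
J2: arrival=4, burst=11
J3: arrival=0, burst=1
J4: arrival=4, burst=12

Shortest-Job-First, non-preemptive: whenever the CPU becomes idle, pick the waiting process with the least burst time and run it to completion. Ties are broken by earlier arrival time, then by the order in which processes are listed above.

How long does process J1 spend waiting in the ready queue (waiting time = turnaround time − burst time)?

Gantt: | J3 0-1 | J1 1-10 | J2 10-21 | J4 21-33 |
Completion: J1=10  J2=21  J3=1  J4=33
Turnaround (C−A): J1=10  J2=17  J3=1  J4=29
Waiting(J1) = turnaround − burst = 10 − 9 = 1

1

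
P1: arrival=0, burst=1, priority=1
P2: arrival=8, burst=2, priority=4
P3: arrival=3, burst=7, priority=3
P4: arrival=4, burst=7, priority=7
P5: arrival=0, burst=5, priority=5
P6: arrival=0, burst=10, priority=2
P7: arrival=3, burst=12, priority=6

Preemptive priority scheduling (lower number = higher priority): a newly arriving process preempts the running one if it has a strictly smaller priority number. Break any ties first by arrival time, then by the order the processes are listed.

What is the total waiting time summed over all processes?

Gantt: | P1 0-1 | P6 1-11 | P3 11-18 | P2 18-20 | P5 20-25 | P7 25-37 | P4 37-44 |
Completion: P1=1  P2=20  P3=18  P4=44  P5=25  P6=11  P7=37
Waiting = turnaround − burst: P1=0, P2=10, P3=8, P4=33, P5=20, P6=1, P7=22
Total waiting = 0 + 10 + 8 + 33 + 20 + 1 + 22 = 94

94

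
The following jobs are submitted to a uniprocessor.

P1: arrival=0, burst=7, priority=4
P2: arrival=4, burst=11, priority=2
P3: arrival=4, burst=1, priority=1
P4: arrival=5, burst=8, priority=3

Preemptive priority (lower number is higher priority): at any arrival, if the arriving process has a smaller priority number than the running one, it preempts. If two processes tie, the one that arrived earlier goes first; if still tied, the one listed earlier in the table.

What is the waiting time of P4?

Timeline: | P1 0-4 | P3 4-5 | P2 5-16 | P4 16-24 | P1 24-27 |
Completion: P1=27  P2=16  P3=5  P4=24
Waiting(P4) = turnaround − burst = 19 − 8 = 11

11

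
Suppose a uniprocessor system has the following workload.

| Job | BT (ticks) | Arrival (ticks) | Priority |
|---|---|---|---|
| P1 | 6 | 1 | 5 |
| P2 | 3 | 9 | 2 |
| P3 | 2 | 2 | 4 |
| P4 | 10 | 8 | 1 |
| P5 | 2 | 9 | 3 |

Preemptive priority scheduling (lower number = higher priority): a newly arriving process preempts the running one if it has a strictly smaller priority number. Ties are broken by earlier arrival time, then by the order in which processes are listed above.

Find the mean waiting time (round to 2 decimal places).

7.60

Timeline: | idle 0-1 | P1 1-2 | P3 2-4 | P1 4-8 | P4 8-18 | P2 18-21 | P5 21-23 | P1 23-24 |
Completion: P1=24  P2=21  P3=4  P4=18  P5=23
Turnaround (C−A): P1=23  P2=12  P3=2  P4=10  P5=14
Waiting times: P1=17, P2=9, P3=0, P4=0, P5=12
Average waiting = (17+9+0+0+12) / 5 = 38/5 = 7.60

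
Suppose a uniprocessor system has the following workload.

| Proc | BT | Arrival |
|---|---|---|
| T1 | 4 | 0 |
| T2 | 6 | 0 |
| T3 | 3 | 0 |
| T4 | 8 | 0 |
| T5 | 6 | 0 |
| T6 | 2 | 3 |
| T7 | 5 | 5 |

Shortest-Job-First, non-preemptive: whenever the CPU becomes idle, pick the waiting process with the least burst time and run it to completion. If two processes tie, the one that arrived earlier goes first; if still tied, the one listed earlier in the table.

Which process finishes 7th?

Gantt: | T3 0-3 | T6 3-5 | T1 5-9 | T7 9-14 | T2 14-20 | T5 20-26 | T4 26-34 |
Completion: T1=9  T2=20  T3=3  T4=34  T5=26  T6=5  T7=14
Finish order: T3 → T6 → T1 → T7 → T2 → T5 → T4

T4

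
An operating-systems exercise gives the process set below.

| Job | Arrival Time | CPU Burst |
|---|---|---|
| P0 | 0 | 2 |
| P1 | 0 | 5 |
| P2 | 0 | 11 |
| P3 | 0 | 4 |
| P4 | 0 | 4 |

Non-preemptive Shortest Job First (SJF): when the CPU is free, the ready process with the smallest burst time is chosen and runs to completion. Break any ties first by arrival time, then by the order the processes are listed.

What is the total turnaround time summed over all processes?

Gantt: | P0 0-2 | P3 2-6 | P4 6-10 | P1 10-15 | P2 15-26 |
Completion: P0=2  P1=15  P2=26  P3=6  P4=10
Turnaround = completion − arrival: P0=2, P1=15, P2=26, P3=6, P4=10
Total turnaround = 2 + 15 + 26 + 6 + 10 = 59

59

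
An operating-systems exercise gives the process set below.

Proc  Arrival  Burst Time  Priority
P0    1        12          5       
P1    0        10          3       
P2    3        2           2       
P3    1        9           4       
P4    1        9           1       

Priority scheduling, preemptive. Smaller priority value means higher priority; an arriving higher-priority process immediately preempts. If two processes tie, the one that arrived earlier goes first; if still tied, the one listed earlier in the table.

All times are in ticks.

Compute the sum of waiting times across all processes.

67

Timeline: | P1 0-1 | P4 1-10 | P2 10-12 | P1 12-21 | P3 21-30 | P0 30-42 |
Completion: P0=42  P1=21  P2=12  P3=30  P4=10
Waiting = turnaround − burst: P0=29, P1=11, P2=7, P3=20, P4=0
Total waiting = 29 + 11 + 7 + 20 + 0 = 67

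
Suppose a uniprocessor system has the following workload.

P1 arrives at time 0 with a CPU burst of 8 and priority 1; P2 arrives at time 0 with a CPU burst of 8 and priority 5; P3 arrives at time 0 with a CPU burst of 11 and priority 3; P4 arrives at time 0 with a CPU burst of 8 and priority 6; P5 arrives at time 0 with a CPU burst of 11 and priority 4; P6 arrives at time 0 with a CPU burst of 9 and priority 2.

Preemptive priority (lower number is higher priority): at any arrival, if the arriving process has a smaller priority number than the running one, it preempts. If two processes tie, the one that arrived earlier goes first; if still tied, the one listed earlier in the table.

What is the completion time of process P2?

47

Schedule: | P1 0-8 | P6 8-17 | P3 17-28 | P5 28-39 | P2 39-47 | P4 47-55 |
Completion: P1=8  P2=47  P3=28  P4=55  P5=39  P6=17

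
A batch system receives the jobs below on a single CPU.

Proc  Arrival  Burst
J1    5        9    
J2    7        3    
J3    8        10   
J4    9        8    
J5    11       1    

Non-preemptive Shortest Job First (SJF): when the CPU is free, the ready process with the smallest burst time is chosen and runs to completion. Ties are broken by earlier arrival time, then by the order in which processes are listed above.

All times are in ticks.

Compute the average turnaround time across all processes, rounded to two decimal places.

13.80

Timeline: | idle 0-5 | J1 5-14 | J5 14-15 | J2 15-18 | J4 18-26 | J3 26-36 |
Completion: J1=14  J2=18  J3=36  J4=26  J5=15
Turnaround (C−A): J1=9  J2=11  J3=28  J4=17  J5=4
Turnaround times: J1=9, J2=11, J3=28, J4=17, J5=4
Average turnaround = (9+11+28+17+4) / 5 = 69/5 = 13.80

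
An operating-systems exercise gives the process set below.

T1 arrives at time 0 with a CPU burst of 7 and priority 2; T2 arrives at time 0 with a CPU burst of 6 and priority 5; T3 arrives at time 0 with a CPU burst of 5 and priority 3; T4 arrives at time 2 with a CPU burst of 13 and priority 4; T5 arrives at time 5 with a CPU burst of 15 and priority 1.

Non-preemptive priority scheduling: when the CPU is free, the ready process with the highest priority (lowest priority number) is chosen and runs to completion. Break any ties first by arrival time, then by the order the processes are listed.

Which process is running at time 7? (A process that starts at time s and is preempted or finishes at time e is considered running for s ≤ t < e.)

T5

Schedule: | T1 0-7 | T5 7-22 | T3 22-27 | T4 27-40 | T2 40-46 |
Completion: T1=7  T2=46  T3=27  T4=40  T5=22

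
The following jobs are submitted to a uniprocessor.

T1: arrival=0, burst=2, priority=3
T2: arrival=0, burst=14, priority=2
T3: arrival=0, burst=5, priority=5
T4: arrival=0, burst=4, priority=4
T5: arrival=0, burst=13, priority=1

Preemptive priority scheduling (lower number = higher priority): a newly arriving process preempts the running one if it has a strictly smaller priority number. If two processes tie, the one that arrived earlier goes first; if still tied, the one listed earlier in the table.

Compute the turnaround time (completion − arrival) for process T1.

29

Timeline: | T5 0-13 | T2 13-27 | T1 27-29 | T4 29-33 | T3 33-38 |
Completion: T1=29  T2=27  T3=38  T4=33  T5=13
Turnaround (C−A): T1=29  T2=27  T3=38  T4=33  T5=13
Turnaround(T1) = completion − arrival = 29 − 0 = 29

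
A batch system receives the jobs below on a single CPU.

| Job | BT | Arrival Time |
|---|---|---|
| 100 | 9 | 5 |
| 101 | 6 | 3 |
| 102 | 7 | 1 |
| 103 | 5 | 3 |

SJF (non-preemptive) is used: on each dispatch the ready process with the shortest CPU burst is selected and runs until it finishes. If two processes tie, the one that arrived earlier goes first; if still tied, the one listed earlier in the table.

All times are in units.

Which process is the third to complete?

101

Schedule: | idle 0-1 | 102 1-8 | 103 8-13 | 101 13-19 | 100 19-28 |
Completion: 100=28  101=19  102=8  103=13
Turnaround (C−A): 100=23  101=16  102=7  103=10
Finish order: 102 → 103 → 101 → 100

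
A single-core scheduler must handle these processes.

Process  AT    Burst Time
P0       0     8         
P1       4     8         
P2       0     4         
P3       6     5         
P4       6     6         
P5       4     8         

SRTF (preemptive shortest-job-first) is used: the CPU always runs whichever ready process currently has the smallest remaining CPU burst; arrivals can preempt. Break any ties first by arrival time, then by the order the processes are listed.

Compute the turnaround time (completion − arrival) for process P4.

17

Gantt: | P2 0-4 | P0 4-6 | P3 6-11 | P0 11-17 | P4 17-23 | P1 23-31 | P5 31-39 |
Completion: P0=17  P1=31  P2=4  P3=11  P4=23  P5=39
Turnaround(P4) = completion − arrival = 23 − 6 = 17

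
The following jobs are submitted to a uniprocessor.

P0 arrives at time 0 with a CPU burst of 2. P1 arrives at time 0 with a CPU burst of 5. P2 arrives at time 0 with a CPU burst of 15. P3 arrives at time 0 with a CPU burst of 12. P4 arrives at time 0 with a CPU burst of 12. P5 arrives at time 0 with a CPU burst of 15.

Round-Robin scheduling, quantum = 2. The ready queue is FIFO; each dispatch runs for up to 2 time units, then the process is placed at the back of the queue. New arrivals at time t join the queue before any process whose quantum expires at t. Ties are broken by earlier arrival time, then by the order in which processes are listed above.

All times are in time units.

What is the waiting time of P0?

0

Gantt: | P0 0-2 | P1 2-4 | P2 4-6 | P3 6-8 | P4 8-10 | P5 10-12 | P1 12-14 | P2 14-16 | P3 16-18 | P4 18-20 | P5 20-22 | P1 22-23 | P2 23-25 | P3 25-27 | P4 27-29 | P5 29-31 | P2 31-33 | P3 33-35 | P4 35-37 | P5 37-39 | P2 39-41 | P3 41-43 | P4 43-45 | P5 45-47 | P2 47-49 | P3 49-51 | P4 51-53 | P5 53-55 | P2 55-57 | P5 57-59 | P2 59-60 | P5 60-61 |
Completion: P0=2  P1=23  P2=60  P3=51  P4=53  P5=61
Turnaround (C−A): P0=2  P1=23  P2=60  P3=51  P4=53  P5=61
Waiting(P0) = turnaround − burst = 2 − 2 = 0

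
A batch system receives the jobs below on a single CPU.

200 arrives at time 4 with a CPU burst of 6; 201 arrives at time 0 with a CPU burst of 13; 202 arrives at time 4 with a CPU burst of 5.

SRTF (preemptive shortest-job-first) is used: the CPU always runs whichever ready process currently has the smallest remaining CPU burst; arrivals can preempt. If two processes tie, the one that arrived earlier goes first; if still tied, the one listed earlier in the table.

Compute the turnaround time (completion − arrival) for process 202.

5

Timeline: | 201 0-4 | 202 4-9 | 200 9-15 | 201 15-24 |
Completion: 200=15  201=24  202=9
Turnaround (C−A): 200=11  201=24  202=5
Turnaround(202) = completion − arrival = 9 − 4 = 5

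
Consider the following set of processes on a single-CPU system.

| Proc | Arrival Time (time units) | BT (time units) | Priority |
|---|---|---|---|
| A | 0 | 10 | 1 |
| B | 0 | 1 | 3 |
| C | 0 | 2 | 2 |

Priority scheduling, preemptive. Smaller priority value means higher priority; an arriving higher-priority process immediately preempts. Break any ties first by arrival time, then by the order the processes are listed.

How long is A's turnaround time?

10

Timeline: | A 0-10 | C 10-12 | B 12-13 |
Completion: A=10  B=13  C=12
Turnaround (C−A): A=10  B=13  C=12
Turnaround(A) = completion − arrival = 10 − 0 = 10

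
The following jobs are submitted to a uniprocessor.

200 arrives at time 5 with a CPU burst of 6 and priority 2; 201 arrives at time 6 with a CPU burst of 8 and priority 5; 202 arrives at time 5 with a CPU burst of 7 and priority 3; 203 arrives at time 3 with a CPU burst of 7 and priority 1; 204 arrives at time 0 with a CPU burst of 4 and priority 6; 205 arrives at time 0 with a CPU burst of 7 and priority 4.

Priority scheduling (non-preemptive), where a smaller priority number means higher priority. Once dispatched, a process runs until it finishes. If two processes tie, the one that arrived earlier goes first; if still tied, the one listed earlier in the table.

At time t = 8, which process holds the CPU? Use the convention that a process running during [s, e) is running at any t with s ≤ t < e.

203

Timeline: | 205 0-7 | 203 7-14 | 200 14-20 | 202 20-27 | 201 27-35 | 204 35-39 |
Completion: 200=20  201=35  202=27  203=14  204=39  205=7
Turnaround (C−A): 200=15  201=29  202=22  203=11  204=39  205=7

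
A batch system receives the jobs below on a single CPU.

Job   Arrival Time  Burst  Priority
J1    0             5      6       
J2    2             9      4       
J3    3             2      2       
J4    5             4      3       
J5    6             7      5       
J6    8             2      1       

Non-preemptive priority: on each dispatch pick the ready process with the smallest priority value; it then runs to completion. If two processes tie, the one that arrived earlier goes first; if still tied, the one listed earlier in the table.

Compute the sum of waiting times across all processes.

Gantt: | J1 0-5 | J3 5-7 | J4 7-11 | J6 11-13 | J2 13-22 | J5 22-29 |
Completion: J1=5  J2=22  J3=7  J4=11  J5=29  J6=13
Waiting = turnaround − burst: J1=0, J2=11, J3=2, J4=2, J5=16, J6=3
Total waiting = 0 + 11 + 2 + 2 + 16 + 3 = 34

34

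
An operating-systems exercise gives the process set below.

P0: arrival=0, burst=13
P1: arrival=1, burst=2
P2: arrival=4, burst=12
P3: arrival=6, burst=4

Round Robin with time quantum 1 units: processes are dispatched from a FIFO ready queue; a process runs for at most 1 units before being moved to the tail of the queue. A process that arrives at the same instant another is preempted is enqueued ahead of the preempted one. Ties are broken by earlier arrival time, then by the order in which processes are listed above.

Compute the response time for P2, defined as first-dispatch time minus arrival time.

1

Schedule: | P0 0-1 | P1 1-2 | P0 2-3 | P1 3-4 | P0 4-5 | P2 5-6 | P0 6-7 | P3 7-8 | P2 8-9 | P0 9-10 | P3 10-11 | P2 11-12 | P0 12-13 | P3 13-14 | P2 14-15 | P0 15-16 | P3 16-17 | P2 17-18 | P0 18-19 | P2 19-20 | P0 20-21 | P2 21-22 | P0 22-23 | P2 23-24 | P0 24-25 | P2 25-26 | P0 26-27 | P2 27-28 | P0 28-29 | P2 29-31 |
Completion: P0=29  P1=4  P2=31  P3=17
Response(P2) = first start − arrival = 5 − 4 = 1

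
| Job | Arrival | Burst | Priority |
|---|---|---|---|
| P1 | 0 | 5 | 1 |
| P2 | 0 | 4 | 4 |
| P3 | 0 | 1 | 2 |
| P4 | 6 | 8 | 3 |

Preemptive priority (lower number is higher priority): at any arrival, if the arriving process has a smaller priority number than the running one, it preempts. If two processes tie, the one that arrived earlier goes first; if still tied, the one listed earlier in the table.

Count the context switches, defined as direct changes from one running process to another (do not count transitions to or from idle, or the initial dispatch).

Timeline: | P1 0-5 | P3 5-6 | P4 6-14 | P2 14-18 |
Completion: P1=5  P2=18  P3=6  P4=14

3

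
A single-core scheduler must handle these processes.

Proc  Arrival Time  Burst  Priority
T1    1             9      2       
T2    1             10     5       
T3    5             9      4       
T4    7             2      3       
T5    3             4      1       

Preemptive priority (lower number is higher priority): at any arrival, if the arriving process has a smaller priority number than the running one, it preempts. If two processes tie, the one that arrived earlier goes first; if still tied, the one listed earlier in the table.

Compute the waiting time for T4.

Gantt: | idle 0-1 | T1 1-3 | T5 3-7 | T1 7-14 | T4 14-16 | T3 16-25 | T2 25-35 |
Completion: T1=14  T2=35  T3=25  T4=16  T5=7
Waiting(T4) = turnaround − burst = 9 − 2 = 7

7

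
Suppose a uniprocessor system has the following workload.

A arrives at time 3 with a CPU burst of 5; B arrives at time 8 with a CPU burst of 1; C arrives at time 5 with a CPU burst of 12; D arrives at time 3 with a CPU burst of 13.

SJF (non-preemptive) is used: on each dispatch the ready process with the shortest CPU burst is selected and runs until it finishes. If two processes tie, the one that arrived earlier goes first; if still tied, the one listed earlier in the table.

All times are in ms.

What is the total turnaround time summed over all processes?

Schedule: | idle 0-3 | A 3-8 | B 8-9 | C 9-21 | D 21-34 |
Completion: A=8  B=9  C=21  D=34
Turnaround = completion − arrival: A=5, B=1, C=16, D=31
Total turnaround = 5 + 1 + 16 + 31 = 53

53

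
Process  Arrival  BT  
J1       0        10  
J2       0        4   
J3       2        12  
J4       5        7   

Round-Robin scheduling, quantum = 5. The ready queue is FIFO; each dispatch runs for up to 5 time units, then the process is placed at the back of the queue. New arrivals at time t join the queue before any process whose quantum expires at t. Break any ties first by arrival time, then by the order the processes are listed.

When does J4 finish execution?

Timeline: | J1 0-5 | J2 5-9 | J3 9-14 | J4 14-19 | J1 19-24 | J3 24-29 | J4 29-31 | J3 31-33 |
Completion: J1=24  J2=9  J3=33  J4=31
Turnaround (C−A): J1=24  J2=9  J3=31  J4=26

31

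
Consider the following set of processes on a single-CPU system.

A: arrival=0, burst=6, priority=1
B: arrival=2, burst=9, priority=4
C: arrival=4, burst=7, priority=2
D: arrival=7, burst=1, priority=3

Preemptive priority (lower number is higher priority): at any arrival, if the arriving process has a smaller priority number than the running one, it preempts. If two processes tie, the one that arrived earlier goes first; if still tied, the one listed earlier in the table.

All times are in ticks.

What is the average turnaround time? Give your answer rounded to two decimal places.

10.75

Schedule: | A 0-6 | C 6-13 | D 13-14 | B 14-23 |
Completion: A=6  B=23  C=13  D=14
Turnaround (C−A): A=6  B=21  C=9  D=7
Turnaround times: A=6, B=21, C=9, D=7
Average turnaround = (6+21+9+7) / 4 = 43/4 = 10.75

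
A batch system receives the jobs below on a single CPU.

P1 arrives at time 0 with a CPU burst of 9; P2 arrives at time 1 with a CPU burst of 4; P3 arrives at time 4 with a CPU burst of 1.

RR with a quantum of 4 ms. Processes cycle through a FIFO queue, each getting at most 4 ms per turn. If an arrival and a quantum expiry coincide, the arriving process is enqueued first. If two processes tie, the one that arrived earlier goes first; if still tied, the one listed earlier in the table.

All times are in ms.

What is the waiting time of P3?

4

Timeline: | P1 0-4 | P2 4-8 | P3 8-9 | P1 9-14 |
Completion: P1=14  P2=8  P3=9
Turnaround (C−A): P1=14  P2=7  P3=5
Waiting(P3) = turnaround − burst = 5 − 1 = 4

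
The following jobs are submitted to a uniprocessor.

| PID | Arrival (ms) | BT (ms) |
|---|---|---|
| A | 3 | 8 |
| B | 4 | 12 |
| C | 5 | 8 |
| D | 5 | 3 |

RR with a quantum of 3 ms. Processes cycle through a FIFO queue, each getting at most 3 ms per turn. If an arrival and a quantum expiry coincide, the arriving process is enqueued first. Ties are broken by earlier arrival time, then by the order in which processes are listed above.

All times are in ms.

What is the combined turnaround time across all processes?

89

Schedule: | idle 0-3 | A 3-6 | B 6-9 | C 9-12 | D 12-15 | A 15-18 | B 18-21 | C 21-24 | A 24-26 | B 26-29 | C 29-31 | B 31-34 |
Completion: A=26  B=34  C=31  D=15
Turnaround = completion − arrival: A=23, B=30, C=26, D=10
Total turnaround = 23 + 30 + 26 + 10 = 89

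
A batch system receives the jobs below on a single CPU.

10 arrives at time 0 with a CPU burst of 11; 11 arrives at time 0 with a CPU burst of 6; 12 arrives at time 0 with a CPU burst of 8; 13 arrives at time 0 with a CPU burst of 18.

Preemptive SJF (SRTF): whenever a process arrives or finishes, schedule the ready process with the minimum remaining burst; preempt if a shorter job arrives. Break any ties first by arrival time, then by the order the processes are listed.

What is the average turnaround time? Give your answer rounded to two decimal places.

Schedule: | 11 0-6 | 12 6-14 | 10 14-25 | 13 25-43 |
Completion: 10=25  11=6  12=14  13=43
Turnaround (C−A): 10=25  11=6  12=14  13=43
Turnaround times: 10=25, 11=6, 12=14, 13=43
Average turnaround = (25+6+14+43) / 4 = 88/4 = 22.00

22.00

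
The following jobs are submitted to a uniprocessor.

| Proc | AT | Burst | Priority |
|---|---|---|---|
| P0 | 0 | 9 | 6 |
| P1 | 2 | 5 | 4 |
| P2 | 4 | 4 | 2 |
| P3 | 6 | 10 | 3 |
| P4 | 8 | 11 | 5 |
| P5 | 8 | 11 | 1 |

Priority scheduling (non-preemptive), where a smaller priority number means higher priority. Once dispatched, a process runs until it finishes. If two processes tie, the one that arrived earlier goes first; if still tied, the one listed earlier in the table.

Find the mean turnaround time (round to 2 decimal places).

Gantt: | P0 0-9 | P5 9-20 | P2 20-24 | P3 24-34 | P1 34-39 | P4 39-50 |
Completion: P0=9  P1=39  P2=24  P3=34  P4=50  P5=20
Turnaround (C−A): P0=9  P1=37  P2=20  P3=28  P4=42  P5=12
Turnaround times: P0=9, P1=37, P2=20, P3=28, P4=42, P5=12
Average turnaround = (9+37+20+28+42+12) / 6 = 148/6 = 24.67

24.67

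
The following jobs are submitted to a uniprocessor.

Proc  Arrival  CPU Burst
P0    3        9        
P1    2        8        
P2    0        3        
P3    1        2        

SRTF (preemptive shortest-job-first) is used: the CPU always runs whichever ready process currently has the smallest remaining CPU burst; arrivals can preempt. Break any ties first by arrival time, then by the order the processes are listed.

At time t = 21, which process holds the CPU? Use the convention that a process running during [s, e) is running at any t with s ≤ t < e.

Gantt: | P2 0-3 | P3 3-5 | P1 5-13 | P0 13-22 |
Completion: P0=22  P1=13  P2=3  P3=5

P0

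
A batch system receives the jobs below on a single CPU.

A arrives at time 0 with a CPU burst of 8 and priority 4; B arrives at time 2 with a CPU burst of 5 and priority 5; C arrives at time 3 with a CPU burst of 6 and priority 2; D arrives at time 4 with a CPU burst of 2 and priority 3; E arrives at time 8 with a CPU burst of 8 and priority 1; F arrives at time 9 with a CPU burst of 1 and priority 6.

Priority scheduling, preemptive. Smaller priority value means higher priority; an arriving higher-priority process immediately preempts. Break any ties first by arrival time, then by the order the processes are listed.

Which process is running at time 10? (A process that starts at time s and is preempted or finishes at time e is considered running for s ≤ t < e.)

Schedule: | A 0-3 | C 3-8 | E 8-16 | C 16-17 | D 17-19 | A 19-24 | B 24-29 | F 29-30 |
Completion: A=24  B=29  C=17  D=19  E=16  F=30
Turnaround (C−A): A=24  B=27  C=14  D=15  E=8  F=21

E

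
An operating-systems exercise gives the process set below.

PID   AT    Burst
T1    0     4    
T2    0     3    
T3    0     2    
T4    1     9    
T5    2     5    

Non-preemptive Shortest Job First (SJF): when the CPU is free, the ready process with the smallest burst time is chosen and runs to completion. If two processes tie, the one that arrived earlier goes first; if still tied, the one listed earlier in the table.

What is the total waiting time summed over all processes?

27

Gantt: | T3 0-2 | T2 2-5 | T1 5-9 | T5 9-14 | T4 14-23 |
Completion: T1=9  T2=5  T3=2  T4=23  T5=14
Turnaround (C−A): T1=9  T2=5  T3=2  T4=22  T5=12
Waiting = turnaround − burst: T1=5, T2=2, T3=0, T4=13, T5=7
Total waiting = 5 + 2 + 0 + 13 + 7 = 27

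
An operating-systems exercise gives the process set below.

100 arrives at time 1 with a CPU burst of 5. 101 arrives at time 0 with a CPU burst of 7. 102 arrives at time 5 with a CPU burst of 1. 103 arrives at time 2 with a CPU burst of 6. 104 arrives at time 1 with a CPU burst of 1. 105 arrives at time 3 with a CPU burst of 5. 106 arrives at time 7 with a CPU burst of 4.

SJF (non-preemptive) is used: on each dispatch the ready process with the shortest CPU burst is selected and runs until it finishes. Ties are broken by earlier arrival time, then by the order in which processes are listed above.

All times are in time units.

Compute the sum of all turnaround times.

Schedule: | 101 0-7 | 104 7-8 | 102 8-9 | 106 9-13 | 100 13-18 | 105 18-23 | 103 23-29 |
Completion: 100=18  101=7  102=9  103=29  104=8  105=23  106=13
Turnaround (C−A): 100=17  101=7  102=4  103=27  104=7  105=20  106=6
Turnaround = completion − arrival: 100=17, 101=7, 102=4, 103=27, 104=7, 105=20, 106=6
Total turnaround = 17 + 7 + 4 + 27 + 7 + 20 + 6 = 88

88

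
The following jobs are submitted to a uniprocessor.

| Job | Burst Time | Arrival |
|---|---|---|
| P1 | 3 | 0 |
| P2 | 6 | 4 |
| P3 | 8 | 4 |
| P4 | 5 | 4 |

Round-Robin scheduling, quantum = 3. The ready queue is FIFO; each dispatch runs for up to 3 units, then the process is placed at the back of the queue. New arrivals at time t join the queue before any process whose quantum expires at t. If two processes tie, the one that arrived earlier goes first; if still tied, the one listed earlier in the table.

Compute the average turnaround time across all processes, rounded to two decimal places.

Timeline: | P1 0-3 | idle 3-4 | P2 4-7 | P3 7-10 | P4 10-13 | P2 13-16 | P3 16-19 | P4 19-21 | P3 21-23 |
Completion: P1=3  P2=16  P3=23  P4=21
Turnaround (C−A): P1=3  P2=12  P3=19  P4=17
Turnaround times: P1=3, P2=12, P3=19, P4=17
Average turnaround = (3+12+19+17) / 4 = 51/4 = 12.75

12.75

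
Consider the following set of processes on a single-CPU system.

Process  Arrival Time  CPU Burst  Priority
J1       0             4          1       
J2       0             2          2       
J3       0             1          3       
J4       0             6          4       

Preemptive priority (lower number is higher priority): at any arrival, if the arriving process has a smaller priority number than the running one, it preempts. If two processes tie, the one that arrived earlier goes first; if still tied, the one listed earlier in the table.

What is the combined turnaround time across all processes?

Schedule: | J1 0-4 | J2 4-6 | J3 6-7 | J4 7-13 |
Completion: J1=4  J2=6  J3=7  J4=13
Turnaround = completion − arrival: J1=4, J2=6, J3=7, J4=13
Total turnaround = 4 + 6 + 7 + 13 = 30

30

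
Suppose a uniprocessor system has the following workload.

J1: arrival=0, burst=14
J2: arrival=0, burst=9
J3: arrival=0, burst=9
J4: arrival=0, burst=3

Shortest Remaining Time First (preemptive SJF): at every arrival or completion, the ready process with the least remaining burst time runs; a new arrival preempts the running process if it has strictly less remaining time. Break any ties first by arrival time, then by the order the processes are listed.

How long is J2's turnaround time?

12

Timeline: | J4 0-3 | J2 3-12 | J3 12-21 | J1 21-35 |
Completion: J1=35  J2=12  J3=21  J4=3
Turnaround(J2) = completion − arrival = 12 − 0 = 12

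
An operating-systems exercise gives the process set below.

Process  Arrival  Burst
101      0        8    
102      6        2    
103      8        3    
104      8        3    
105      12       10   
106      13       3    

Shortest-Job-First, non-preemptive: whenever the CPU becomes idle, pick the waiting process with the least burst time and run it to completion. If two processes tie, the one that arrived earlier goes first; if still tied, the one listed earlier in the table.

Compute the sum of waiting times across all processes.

19

Gantt: | 101 0-8 | 102 8-10 | 103 10-13 | 104 13-16 | 106 16-19 | 105 19-29 |
Completion: 101=8  102=10  103=13  104=16  105=29  106=19
Turnaround (C−A): 101=8  102=4  103=5  104=8  105=17  106=6
Waiting = turnaround − burst: 101=0, 102=2, 103=2, 104=5, 105=7, 106=3
Total waiting = 0 + 2 + 2 + 5 + 7 + 3 = 19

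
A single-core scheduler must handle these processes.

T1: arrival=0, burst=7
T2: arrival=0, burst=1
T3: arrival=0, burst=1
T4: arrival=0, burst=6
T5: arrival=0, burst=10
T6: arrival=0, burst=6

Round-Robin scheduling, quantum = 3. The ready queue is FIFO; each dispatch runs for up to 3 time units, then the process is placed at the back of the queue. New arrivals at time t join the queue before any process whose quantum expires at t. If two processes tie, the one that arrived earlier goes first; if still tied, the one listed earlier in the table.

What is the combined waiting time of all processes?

82

Timeline: | T1 0-3 | T2 3-4 | T3 4-5 | T4 5-8 | T5 8-11 | T6 11-14 | T1 14-17 | T4 17-20 | T5 20-23 | T6 23-26 | T1 26-27 | T5 27-31 |
Completion: T1=27  T2=4  T3=5  T4=20  T5=31  T6=26
Turnaround (C−A): T1=27  T2=4  T3=5  T4=20  T5=31  T6=26
Waiting = turnaround − burst: T1=20, T2=3, T3=4, T4=14, T5=21, T6=20
Total waiting = 20 + 3 + 4 + 14 + 21 + 20 = 82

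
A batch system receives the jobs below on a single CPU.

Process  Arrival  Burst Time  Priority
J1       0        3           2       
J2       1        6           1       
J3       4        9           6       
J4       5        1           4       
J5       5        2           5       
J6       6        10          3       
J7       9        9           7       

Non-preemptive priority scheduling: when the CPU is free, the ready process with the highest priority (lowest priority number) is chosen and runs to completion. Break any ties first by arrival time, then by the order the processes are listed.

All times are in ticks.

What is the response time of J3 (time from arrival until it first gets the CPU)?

18

Gantt: | J1 0-3 | J2 3-9 | J6 9-19 | J4 19-20 | J5 20-22 | J3 22-31 | J7 31-40 |
Completion: J1=3  J2=9  J3=31  J4=20  J5=22  J6=19  J7=40
Response(J3) = first start − arrival = 22 − 4 = 18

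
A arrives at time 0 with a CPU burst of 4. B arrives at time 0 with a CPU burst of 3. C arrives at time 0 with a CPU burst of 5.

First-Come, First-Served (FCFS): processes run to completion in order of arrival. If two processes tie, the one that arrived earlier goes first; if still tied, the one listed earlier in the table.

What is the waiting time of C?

Timeline: | A 0-4 | B 4-7 | C 7-12 |
Completion: A=4  B=7  C=12
Turnaround (C−A): A=4  B=7  C=12
Waiting(C) = turnaround − burst = 12 − 5 = 7

7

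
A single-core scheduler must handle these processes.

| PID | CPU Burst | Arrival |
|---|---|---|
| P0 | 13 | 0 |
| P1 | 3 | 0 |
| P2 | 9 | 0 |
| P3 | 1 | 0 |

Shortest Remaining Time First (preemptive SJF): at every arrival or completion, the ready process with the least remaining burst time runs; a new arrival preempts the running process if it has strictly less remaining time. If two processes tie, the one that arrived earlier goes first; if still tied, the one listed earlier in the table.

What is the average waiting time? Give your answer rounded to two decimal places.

4.50

Schedule: | P3 0-1 | P1 1-4 | P2 4-13 | P0 13-26 |
Completion: P0=26  P1=4  P2=13  P3=1
Waiting times: P0=13, P1=1, P2=4, P3=0
Average waiting = (13+1+4+0) / 4 = 18/4 = 4.50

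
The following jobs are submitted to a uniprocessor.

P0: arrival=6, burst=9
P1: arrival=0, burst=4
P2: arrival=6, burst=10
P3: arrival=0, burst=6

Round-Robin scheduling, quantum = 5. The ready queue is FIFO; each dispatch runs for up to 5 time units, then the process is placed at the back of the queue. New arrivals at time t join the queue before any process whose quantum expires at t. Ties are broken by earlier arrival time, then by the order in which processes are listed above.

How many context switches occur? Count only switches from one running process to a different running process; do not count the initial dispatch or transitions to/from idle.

Gantt: | P1 0-4 | P3 4-9 | P0 9-14 | P2 14-19 | P3 19-20 | P0 20-24 | P2 24-29 |
Completion: P0=24  P1=4  P2=29  P3=20

6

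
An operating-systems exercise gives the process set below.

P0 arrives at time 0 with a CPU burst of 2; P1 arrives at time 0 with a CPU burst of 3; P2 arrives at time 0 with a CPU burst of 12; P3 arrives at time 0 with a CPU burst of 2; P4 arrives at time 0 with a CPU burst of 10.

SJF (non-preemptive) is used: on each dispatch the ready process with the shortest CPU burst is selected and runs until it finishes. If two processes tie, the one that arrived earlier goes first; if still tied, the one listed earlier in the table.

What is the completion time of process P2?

29

Timeline: | P0 0-2 | P3 2-4 | P1 4-7 | P4 7-17 | P2 17-29 |
Completion: P0=2  P1=7  P2=29  P3=4  P4=17
Turnaround (C−A): P0=2  P1=7  P2=29  P3=4  P4=17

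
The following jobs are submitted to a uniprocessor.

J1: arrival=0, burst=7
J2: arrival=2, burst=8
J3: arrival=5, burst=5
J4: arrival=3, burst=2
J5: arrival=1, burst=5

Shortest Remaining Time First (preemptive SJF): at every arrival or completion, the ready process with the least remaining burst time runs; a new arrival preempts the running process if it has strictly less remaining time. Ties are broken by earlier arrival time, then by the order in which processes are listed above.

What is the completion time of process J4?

5

Timeline: | J1 0-1 | J5 1-3 | J4 3-5 | J5 5-8 | J3 8-13 | J1 13-19 | J2 19-27 |
Completion: J1=19  J2=27  J3=13  J4=5  J5=8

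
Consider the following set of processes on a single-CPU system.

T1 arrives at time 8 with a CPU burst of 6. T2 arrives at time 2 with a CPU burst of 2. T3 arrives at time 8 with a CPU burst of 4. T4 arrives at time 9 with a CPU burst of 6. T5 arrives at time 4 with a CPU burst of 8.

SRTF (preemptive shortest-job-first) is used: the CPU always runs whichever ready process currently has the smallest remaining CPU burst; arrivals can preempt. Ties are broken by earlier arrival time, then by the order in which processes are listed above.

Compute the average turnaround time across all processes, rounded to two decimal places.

Timeline: | idle 0-2 | T2 2-4 | T5 4-12 | T3 12-16 | T1 16-22 | T4 22-28 |
Completion: T1=22  T2=4  T3=16  T4=28  T5=12
Turnaround (C−A): T1=14  T2=2  T3=8  T4=19  T5=8
Turnaround times: T1=14, T2=2, T3=8, T4=19, T5=8
Average turnaround = (14+2+8+19+8) / 5 = 51/5 = 10.20

10.20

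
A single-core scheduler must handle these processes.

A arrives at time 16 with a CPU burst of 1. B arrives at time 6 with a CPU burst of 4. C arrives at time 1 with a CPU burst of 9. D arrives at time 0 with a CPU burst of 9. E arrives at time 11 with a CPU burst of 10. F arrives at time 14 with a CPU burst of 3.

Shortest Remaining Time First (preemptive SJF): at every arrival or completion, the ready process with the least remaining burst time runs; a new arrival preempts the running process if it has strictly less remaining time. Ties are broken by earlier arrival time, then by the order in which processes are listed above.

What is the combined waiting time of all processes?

35

Gantt: | D 0-9 | B 9-13 | C 13-14 | F 14-17 | A 17-18 | C 18-26 | E 26-36 |
Completion: A=18  B=13  C=26  D=9  E=36  F=17
Turnaround (C−A): A=2  B=7  C=25  D=9  E=25  F=3
Waiting = turnaround − burst: A=1, B=3, C=16, D=0, E=15, F=0
Total waiting = 1 + 3 + 16 + 0 + 15 + 0 = 35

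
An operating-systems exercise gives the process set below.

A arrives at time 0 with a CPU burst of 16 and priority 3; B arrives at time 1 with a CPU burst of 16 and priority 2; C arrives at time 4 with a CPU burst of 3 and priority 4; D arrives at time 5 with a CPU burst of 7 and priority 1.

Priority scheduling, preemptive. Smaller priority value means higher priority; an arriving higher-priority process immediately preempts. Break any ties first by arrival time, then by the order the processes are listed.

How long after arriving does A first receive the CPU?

0

Timeline: | A 0-1 | B 1-5 | D 5-12 | B 12-24 | A 24-39 | C 39-42 |
Completion: A=39  B=24  C=42  D=12
Turnaround (C−A): A=39  B=23  C=38  D=7
Response(A) = first start − arrival = 0 − 0 = 0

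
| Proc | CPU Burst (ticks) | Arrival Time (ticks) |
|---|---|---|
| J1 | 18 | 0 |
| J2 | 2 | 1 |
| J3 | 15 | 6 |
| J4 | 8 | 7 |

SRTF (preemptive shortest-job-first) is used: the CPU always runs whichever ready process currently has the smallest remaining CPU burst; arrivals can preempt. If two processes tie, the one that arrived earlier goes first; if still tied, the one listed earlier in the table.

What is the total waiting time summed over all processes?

32

Timeline: | J1 0-1 | J2 1-3 | J1 3-7 | J4 7-15 | J1 15-28 | J3 28-43 |
Completion: J1=28  J2=3  J3=43  J4=15
Turnaround (C−A): J1=28  J2=2  J3=37  J4=8
Waiting = turnaround − burst: J1=10, J2=0, J3=22, J4=0
Total waiting = 10 + 0 + 22 + 0 = 32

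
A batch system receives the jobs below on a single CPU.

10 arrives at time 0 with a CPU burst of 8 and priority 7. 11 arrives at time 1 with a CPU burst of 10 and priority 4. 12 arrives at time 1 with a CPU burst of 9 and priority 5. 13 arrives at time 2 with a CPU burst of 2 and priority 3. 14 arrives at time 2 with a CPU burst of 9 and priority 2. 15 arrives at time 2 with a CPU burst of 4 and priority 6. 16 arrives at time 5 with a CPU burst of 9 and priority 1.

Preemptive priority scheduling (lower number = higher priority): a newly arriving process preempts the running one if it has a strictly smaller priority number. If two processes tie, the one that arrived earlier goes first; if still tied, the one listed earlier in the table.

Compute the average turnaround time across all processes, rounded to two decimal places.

29.86

Timeline: | 10 0-1 | 11 1-2 | 14 2-5 | 16 5-14 | 14 14-20 | 13 20-22 | 11 22-31 | 12 31-40 | 15 40-44 | 10 44-51 |
Completion: 10=51  11=31  12=40  13=22  14=20  15=44  16=14
Turnaround times: 10=51, 11=30, 12=39, 13=20, 14=18, 15=42, 16=9
Average turnaround = (51+30+39+20+18+42+9) / 7 = 209/7 = 29.86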